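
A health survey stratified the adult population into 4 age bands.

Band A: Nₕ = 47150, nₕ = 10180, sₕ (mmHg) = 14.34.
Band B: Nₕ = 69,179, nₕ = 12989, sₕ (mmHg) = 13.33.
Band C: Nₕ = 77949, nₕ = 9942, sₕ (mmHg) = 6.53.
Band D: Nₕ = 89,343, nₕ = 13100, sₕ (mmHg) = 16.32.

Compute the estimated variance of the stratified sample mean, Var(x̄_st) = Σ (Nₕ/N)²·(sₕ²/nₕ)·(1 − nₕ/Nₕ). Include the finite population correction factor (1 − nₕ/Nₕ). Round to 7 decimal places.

N = 283621. Term for each stratum: Wₕ²sₕ²/nₕ·(1−nₕ/Nₕ).
Var(x̄_st) = 0.0004377286 + 0.0006610604 + 0.0002826441 + 0.0017216813 = 0.0031031144 → 0.0031031.

0.0031031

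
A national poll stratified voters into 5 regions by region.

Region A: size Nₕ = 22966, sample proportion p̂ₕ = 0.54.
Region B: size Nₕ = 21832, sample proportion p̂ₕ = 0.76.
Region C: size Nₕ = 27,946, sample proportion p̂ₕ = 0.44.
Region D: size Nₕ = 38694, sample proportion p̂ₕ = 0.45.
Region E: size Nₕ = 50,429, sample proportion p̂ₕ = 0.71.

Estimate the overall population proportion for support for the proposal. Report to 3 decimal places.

0.584

Wₕ = Nₕ/N with N = 161867: 0.1419, 0.1349, 0.1726, 0.2390, 0.3115.
p̂_st = 0.1419·0.54 + 0.1349·0.76 + 0.1726·0.44 + 0.2390·0.45 + 0.3115·0.71 ≈ 0.58386... → 0.584.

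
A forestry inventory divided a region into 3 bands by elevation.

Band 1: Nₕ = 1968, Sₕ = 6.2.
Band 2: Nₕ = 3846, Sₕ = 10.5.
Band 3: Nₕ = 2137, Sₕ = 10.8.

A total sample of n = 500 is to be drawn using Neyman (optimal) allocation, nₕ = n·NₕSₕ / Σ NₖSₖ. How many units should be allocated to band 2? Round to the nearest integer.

Σ NₕSₕ = 1968·6.2 + 3846·10.5 + 2137·10.8 = 75664.2.
Share for 2: 40383/75664.2 = 0.53371.
n_2 = 500 × 0.53371 = 266.857... → 267.

267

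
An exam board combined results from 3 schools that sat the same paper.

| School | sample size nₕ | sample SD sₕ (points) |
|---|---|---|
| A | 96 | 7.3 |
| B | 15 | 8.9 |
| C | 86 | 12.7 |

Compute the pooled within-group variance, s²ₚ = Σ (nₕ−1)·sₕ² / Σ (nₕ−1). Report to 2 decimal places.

102.48

A: (96−1)·7.3² = 95·53.29 = 5062.55
B: (15−1)·8.9² = 14·79.21 = 1108.94
C: (86−1)·12.7² = 85·161.29 = 13709.65
Numerator = 19881.14; denominator = Σ(nₕ−1) = 194.
s²ₚ = 19881.14/194 = 102.4801... → 102.48.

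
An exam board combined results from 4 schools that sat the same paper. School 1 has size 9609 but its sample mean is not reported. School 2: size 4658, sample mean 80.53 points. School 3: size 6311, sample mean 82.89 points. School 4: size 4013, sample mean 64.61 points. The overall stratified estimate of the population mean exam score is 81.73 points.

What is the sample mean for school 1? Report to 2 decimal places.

88.70

Σ Nₕx̄ₕ = N·μ, so 9609·x̄_1 = 24591·81.73 − (4658·80.53 + 6311·82.89 + 4013·64.61).
= 2009822.43 − 1157507.46 = 852314.97.
x̄_1 = 852314.97 / 9609 = 88.6997... → 88.70.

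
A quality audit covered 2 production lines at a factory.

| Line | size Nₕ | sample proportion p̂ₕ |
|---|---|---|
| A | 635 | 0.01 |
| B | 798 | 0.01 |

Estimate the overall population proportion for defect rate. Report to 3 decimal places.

0.010

N = 635 + 798 = 1433.
Overall proportion = Σ (Nₕ/N)·p̂ₕ.
Σ Nₕp̂ₕ = 6.35 + 7.98 = 14.33.
14.33 / 1433 = 0.01 → 0.010.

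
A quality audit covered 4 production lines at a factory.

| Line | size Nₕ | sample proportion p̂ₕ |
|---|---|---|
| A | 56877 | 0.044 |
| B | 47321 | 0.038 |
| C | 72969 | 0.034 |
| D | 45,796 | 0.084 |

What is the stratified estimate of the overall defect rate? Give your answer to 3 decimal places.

Wₕ = Nₕ/N with N = 222963: 0.2551, 0.2122, 0.3273, 0.2054.
p̂_st = 0.2551·0.044 + 0.2122·0.038 + 0.3273·0.034 + 0.2054·0.084 ≈ 0.04767... → 0.048.

0.048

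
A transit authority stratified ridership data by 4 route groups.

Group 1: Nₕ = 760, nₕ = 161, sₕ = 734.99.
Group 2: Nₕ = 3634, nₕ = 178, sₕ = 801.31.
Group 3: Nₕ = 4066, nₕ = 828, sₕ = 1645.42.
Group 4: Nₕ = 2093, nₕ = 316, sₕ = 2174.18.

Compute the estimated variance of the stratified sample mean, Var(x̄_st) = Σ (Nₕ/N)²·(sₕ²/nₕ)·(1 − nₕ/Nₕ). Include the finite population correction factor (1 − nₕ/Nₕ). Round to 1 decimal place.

N = 10553; Wₕ = Nₕ/N.
group 1: (760/10553)²·734.99²/161·(1 − 161/760) = 13.7159
group 2: (3634/10553)²·801.31²/178·(1 − 178/3634) = 406.8065
group 3: (4066/10553)²·1645.42²/828·(1 − 828/4066) = 386.5588
group 4: (2093/10553)²·2174.18²/316·(1 − 316/2093) = 499.5842
Sum = 1306.6654 → 1306.7.

1306.7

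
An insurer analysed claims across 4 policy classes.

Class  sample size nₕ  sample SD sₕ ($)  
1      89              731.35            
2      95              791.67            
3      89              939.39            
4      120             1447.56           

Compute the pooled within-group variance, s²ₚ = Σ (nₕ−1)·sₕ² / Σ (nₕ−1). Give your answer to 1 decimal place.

1: (89−1)·731.35² = 88·534872.8225 = 47068808.38
2: (95−1)·791.67² = 94·626741.3889 = 58913690.5566
3: (89−1)·939.39² = 88·882453.5721 = 77655914.3448
4: (120−1)·1447.56² = 119·2095429.9536 = 249356164.4784
Numerator = 432994577.7598; denominator = Σ(nₕ−1) = 389.
s²ₚ = 432994577.7598/389 = 1113096.601... → 1113096.6.

1113096.6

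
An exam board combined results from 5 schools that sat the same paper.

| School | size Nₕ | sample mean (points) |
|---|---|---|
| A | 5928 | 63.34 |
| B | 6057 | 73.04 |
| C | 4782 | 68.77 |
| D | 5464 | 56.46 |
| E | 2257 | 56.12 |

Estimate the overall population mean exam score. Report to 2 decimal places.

x̄_st = (Σ Nₕx̄ₕ) / (Σ Nₕ) = (5928·63.34 + 6057·73.04 + 4782·68.77 + 5464·56.46 + 2257·56.12) / 24488
= 1581901.22 / 24488 = 64.5990... → 64.60.

64.60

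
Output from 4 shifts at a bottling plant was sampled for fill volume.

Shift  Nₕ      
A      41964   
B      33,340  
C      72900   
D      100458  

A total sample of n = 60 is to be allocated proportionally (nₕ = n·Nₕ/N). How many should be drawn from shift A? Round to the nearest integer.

10

N = 41964 + 33340 + 72900 + 100458 = 248662.
n_A = 60·41964/248662 = 10.126... → 10.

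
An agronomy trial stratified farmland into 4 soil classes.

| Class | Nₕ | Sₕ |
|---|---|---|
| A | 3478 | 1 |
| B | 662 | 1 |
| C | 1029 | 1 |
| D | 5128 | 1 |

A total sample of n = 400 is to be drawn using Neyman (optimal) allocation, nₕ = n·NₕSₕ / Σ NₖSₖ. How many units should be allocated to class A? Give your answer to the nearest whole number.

135

Σ NₕSₕ = 3478·1 + 662·1 + 1029·1 + 5128·1 = 10297.
Share for A: 3478/10297 = 0.33777.
n_A = 400 × 0.33777 = 135.107... → 135.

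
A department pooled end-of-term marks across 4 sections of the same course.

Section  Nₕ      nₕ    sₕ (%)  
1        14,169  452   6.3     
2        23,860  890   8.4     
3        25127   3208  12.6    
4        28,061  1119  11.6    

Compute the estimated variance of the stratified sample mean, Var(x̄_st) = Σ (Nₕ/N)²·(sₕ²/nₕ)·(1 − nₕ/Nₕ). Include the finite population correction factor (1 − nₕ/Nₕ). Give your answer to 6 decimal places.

N = 91217. Term for each stratum: Wₕ²sₕ²/nₕ·(1−nₕ/Nₕ).
Var(x̄_st) = 0.002051112 + 0.005222139 + 0.003275794 + 0.010926154 = 0.021475198 → 0.021475.

0.021475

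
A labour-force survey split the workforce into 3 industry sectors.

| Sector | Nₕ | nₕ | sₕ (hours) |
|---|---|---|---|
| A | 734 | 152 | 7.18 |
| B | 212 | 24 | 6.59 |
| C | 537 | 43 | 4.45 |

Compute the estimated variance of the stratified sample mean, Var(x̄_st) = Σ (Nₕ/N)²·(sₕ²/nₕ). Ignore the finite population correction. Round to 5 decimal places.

N = 1483. Term for each stratum: Wₕ²sₕ²/nₕ.
Var(x̄_st) = 0.08308356 + 0.03697848 + 0.06038344 = 0.18044548 → 0.18045.

0.18045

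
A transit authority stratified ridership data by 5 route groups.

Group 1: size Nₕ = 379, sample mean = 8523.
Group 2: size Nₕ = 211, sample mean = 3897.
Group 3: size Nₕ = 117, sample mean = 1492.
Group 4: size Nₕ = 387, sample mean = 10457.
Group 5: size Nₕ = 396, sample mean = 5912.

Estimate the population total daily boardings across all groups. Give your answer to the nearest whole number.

Population total = Σ Nₕ·x̄ₕ (each stratum's size times its mean).
379·8523 + 211·3897 + 117·1492 + 387·10457 + 396·5912 = 3230217 + 822267 + 174564 + 4046859 + 2341152 = 10615059.

10615059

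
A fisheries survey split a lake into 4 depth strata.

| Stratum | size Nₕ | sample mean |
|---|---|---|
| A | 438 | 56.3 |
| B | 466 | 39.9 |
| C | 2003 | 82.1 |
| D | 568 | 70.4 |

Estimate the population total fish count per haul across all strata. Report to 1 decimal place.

247686.3

A: 438·56.3 = 24659.4
B: 466·39.9 = 18593.4
C: 2003·82.1 = 164446.3
D: 568·70.4 = 39987.2
τ̂ = Σ Nₕx̄ₕ = 247686.3.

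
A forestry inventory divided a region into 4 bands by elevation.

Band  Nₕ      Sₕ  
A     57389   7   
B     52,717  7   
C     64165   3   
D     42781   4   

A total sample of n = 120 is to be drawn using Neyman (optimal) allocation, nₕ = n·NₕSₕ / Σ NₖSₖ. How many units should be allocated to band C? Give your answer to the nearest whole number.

20

A: NₕSₕ = 57389·7 = 401723
B: NₕSₕ = 52717·7 = 369019
C: NₕSₕ = 64165·3 = 192495
D: NₕSₕ = 42781·4 = 171124
Σ NₕSₕ = 1134361.
n_C = 120·192495/1134361 = 20.363... → 20.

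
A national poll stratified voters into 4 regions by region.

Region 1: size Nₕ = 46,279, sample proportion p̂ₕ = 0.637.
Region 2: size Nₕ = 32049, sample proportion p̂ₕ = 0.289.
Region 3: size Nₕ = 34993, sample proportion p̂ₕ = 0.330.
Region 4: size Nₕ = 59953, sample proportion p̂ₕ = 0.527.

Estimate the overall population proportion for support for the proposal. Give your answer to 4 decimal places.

0.4726

Wₕ = Nₕ/N with N = 173274: 0.2671, 0.1850, 0.2020, 0.3460.
p̂_st = 0.2671·0.637 + 0.1850·0.289 + 0.2020·0.330 + 0.3460·0.527 ≈ 0.472574... → 0.4726.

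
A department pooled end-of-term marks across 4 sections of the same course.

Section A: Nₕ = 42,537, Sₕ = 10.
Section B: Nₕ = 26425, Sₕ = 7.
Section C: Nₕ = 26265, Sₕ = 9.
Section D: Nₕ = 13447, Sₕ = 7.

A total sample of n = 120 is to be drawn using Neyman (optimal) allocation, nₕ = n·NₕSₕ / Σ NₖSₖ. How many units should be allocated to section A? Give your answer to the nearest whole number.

54

Σ NₕSₕ = 42537·10 + 26425·7 + 26265·9 + 13447·7 = 940859.
Share for A: 425370/940859 = 0.45211.
n_A = 120 × 0.45211 = 54.253... → 54.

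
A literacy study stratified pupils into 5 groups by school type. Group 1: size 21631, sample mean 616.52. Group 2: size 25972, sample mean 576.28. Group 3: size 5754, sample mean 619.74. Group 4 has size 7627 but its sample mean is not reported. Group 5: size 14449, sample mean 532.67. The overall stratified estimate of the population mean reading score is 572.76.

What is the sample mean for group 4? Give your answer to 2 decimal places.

477.17

N = 21631 + 25972 + 5754 + 7627 + 14449 = 75433.
Overall total = μ·N = 572.76·75433 = 43205005.08.
Subtract the known strata: 21631·616.52 + 25972·576.28 + 5754·619.74 + 14449·532.67 = 39565621.07.
Remaining total for group 4: 43205005.08 − 39565621.07 = 3639384.01.
Divide by its size: 3639384.01 / 7627 = 477.1711... → 477.17.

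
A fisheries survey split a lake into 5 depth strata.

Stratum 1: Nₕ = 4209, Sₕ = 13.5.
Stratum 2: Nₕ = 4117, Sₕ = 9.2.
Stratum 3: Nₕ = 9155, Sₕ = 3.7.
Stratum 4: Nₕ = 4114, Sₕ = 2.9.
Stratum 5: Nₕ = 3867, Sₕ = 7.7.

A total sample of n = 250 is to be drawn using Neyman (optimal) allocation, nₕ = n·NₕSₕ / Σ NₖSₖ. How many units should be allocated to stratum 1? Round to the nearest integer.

1: NₕSₕ = 4209·13.5 = 56821.5
2: NₕSₕ = 4117·9.2 = 37876.4
3: NₕSₕ = 9155·3.7 = 33873.5
4: NₕSₕ = 4114·2.9 = 11930.6
5: NₕSₕ = 3867·7.7 = 29775.9
Σ NₕSₕ = 170277.9.
n_1 = 250·56821.5/170277.9 = 83.425... → 83.

83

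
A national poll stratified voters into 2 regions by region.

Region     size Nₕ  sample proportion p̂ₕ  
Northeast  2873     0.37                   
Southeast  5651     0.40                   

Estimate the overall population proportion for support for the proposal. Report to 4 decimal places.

0.3899

N = 2873 + 5651 = 8524.
Overall proportion = Σ (Nₕ/N)·p̂ₕ.
Σ Nₕp̂ₕ = 1063.01 + 2260.4 = 3323.41.
3323.41 / 8524 = 0.389889... → 0.3899.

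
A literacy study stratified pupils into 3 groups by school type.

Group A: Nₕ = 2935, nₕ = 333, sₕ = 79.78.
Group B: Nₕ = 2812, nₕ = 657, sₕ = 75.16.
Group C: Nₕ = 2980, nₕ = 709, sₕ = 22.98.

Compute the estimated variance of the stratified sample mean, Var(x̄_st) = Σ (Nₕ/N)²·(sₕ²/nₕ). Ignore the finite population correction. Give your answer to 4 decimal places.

3.1414

N = 8727. Term for each stratum: Wₕ²sₕ²/nₕ.
Var(x̄_st) = 2.1618726 + 0.8927068 + 0.0868473 = 3.1414267 → 3.1414.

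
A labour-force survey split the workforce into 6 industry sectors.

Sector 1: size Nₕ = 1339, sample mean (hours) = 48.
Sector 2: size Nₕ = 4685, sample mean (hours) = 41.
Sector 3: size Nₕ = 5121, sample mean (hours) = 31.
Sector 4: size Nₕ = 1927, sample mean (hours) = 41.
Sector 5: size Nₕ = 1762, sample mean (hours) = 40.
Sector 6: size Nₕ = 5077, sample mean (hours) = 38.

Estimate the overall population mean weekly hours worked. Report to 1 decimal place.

38.0

x̄_st = (Σ Nₕx̄ₕ) / (Σ Nₕ) = (1339·48 + 4685·41 + 5121·31 + 1927·41 + 1762·40 + 5077·38) / 19911
= 757521 / 19911 = 38.045... → 38.0.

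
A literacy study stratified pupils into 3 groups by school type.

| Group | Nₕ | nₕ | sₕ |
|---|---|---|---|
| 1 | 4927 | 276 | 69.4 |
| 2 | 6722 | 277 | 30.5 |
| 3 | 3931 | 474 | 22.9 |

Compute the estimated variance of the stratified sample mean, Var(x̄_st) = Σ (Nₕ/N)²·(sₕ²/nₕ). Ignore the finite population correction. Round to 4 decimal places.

N = 15580. Term for each stratum: Wₕ²sₕ²/nₕ.
Var(x̄_st) = 1.7451794 + 0.6251468 + 0.0704310 = 2.4407572 → 2.4408.

2.4408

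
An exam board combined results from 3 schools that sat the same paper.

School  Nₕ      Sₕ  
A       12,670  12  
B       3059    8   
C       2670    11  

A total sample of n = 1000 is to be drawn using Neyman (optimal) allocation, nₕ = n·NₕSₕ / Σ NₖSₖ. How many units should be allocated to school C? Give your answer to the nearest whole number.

143

Σ NₕSₕ = 12670·12 + 3059·8 + 2670·11 = 205882.
Share for C: 29370/205882 = 0.14265.
n_C = 1000 × 0.14265 = 142.655... → 143.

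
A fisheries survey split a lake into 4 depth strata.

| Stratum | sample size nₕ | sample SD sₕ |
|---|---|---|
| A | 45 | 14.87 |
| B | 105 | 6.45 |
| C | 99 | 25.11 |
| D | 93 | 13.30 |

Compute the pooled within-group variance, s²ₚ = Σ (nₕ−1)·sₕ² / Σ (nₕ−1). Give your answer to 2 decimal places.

272.54

Degrees of freedom: 44 + 104 + 98 + 92 = 338.
Σ(nₕ−1)sₕ² = 44·221.1169 + 104·41.6025 + 98·630.5121 + 92·176.89 = 92119.8694.
s²ₚ = 92119.8694 / 338 = 272.5440... → 272.54.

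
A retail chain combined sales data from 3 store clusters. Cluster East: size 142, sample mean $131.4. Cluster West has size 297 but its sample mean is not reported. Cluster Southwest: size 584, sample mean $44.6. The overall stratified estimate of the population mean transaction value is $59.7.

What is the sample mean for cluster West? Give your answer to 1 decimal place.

N = 142 + 297 + 584 = 1023.
Overall total = μ·N = 59.7·1023 = 61073.1.
Subtract the known strata: 142·131.4 + 584·44.6 = 44705.2.
Remaining total for cluster West: 61073.1 − 44705.2 = 16367.9.
Divide by its size: 16367.9 / 297 = 55.111... → 55.1.

55.1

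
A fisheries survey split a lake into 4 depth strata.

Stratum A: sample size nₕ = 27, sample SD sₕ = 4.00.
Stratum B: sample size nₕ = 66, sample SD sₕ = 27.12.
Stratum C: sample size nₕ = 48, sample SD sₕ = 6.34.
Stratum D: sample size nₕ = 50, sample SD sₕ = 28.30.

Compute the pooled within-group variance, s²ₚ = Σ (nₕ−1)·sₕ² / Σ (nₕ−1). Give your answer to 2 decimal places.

A: (27−1)·4.00² = 26·16 = 416
B: (66−1)·27.12² = 65·735.4944 = 47807.136
C: (48−1)·6.34² = 47·40.1956 = 1889.1932
D: (50−1)·28.30² = 49·800.89 = 39243.61
Numerator = 89355.9392; denominator = Σ(nₕ−1) = 187.
s²ₚ = 89355.9392/187 = 477.8392... → 477.84.

477.84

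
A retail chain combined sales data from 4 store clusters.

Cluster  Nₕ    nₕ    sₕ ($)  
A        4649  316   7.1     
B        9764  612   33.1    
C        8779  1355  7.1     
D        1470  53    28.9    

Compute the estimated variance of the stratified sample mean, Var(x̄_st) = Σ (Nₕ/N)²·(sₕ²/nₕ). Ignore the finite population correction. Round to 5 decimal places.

N = 24662; Wₕ = Nₕ/N.
cluster A: (4649/24662)²·7.1²/316 = 0.00566881
cluster B: (9764/24662)²·33.1²/612 = 0.28061024
cluster C: (8779/24662)²·7.1²/1355 = 0.00471423
cluster D: (1470/24662)²·28.9²/53 = 0.05598838
Sum = 0.34698167 → 0.34698.

0.34698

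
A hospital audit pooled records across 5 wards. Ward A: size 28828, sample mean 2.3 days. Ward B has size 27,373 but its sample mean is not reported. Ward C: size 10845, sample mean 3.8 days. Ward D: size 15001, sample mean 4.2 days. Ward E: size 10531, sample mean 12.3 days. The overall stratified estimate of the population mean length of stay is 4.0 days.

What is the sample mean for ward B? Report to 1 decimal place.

2.6

N = 28828 + 27373 + 10845 + 15001 + 10531 = 92578.
Overall total = μ·N = 4.0·92578 = 370312.
Subtract the known strata: 28828·2.3 + 10845·3.8 + 15001·4.2 + 10531·12.3 = 300050.9.
Remaining total for ward B: 370312 − 300050.9 = 70261.1.
Divide by its size: 70261.1 / 27373 = 2.567... → 2.6.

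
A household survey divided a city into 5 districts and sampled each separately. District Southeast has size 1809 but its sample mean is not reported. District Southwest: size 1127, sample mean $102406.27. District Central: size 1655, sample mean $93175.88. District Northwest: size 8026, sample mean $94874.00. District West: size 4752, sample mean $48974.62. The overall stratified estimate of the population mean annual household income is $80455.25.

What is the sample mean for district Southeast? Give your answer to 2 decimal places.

N = 1809 + 1127 + 1655 + 8026 + 4752 = 17369.
Overall total = μ·N = 80455.25·17369 = 1397427237.25.
Subtract the known strata: 1127·102406.27 + 1655·93175.88 + 8026·94874.00 + 4752·48974.62 = 1263804065.93.
Remaining total for district Southeast: 1397427237.25 − 1263804065.93 = 133623171.32.
Divide by its size: 133623171.32 / 1809 = 73865.7663... → 73865.77.

73865.77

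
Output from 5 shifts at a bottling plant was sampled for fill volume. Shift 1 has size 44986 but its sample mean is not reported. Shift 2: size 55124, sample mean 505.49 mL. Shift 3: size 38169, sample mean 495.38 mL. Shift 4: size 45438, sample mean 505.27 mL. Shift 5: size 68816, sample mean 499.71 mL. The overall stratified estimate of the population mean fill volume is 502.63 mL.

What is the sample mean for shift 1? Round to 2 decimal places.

507.08

N = 44986 + 55124 + 38169 + 45438 + 68816 = 252533.
Overall total = μ·N = 502.63·252533 = 126930661.79.
Subtract the known strata: 55124·505.49 + 38169·495.38 + 45438·505.27 + 68816·499.71 = 104119291.6.
Remaining total for shift 1: 126930661.79 − 104119291.6 = 22811370.19.
Divide by its size: 22811370.19 / 44986 = 507.0771... → 507.08.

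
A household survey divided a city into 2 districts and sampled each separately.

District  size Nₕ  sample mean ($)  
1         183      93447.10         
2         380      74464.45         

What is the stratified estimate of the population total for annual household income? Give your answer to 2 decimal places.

Estimate total by summing Nₕ·x̄ₕ over strata.
183·93447.10 + 380·74464.45 = 17100819.3 + 28296491 = 45397310.30.

45397310.30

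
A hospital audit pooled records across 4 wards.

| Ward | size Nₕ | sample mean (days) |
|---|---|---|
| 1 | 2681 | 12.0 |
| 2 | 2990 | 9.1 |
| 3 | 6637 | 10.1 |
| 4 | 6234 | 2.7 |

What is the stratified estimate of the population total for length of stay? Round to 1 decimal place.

Population total = Σ Nₕ·x̄ₕ (each stratum's size times its mean).
2681·12.0 + 2990·9.1 + 6637·10.1 + 6234·2.7 = 32172 + 27209 + 67033.7 + 16831.8 = 143246.5.

143246.5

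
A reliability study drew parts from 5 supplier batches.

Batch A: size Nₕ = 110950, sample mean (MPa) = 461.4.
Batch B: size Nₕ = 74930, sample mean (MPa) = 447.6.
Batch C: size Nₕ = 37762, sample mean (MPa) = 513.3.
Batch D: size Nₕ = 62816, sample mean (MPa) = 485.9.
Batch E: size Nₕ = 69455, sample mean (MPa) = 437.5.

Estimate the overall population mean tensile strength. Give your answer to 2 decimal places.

N = 355913; weights Wₕ = Nₕ/N = (0.3117, 0.2105, 0.1061, 0.1765, 0.1951).
x̄_st = Σ Wₕ·x̄ₕ = 0.3117·461.4 + 0.2105·447.6 + 0.1061·513.3 + 0.1765·485.9 + 0.1951·437.5 ≈ 463.6613...
→ 463.66.

463.66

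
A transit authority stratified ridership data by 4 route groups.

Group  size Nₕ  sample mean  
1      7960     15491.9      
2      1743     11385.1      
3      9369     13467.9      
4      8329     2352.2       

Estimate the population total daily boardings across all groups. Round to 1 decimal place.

288931982.2

1: 7960·15491.9 = 123315524
2: 1743·11385.1 = 19844229.3
3: 9369·13467.9 = 126180755.1
4: 8329·2352.2 = 19591473.8
τ̂ = Σ Nₕx̄ₕ = 288931982.2.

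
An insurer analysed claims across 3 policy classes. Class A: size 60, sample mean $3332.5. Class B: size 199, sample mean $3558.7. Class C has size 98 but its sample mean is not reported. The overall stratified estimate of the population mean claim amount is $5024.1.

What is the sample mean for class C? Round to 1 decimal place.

N = 60 + 199 + 98 = 357.
Overall total = μ·N = 5024.1·357 = 1793603.7.
Subtract the known strata: 60·3332.5 + 199·3558.7 = 908131.3.
Remaining total for class C: 1793603.7 − 908131.3 = 885472.4.
Divide by its size: 885472.4 / 98 = 9035.433... → 9035.4.

9035.4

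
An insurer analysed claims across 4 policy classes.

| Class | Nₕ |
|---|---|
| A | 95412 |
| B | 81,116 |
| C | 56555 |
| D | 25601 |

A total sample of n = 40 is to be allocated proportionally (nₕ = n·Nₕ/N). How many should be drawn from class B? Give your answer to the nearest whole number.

13

N = 95412 + 81116 + 56555 + 25601 = 258684.
n_B = 40·81116/258684 = 12.543... → 13.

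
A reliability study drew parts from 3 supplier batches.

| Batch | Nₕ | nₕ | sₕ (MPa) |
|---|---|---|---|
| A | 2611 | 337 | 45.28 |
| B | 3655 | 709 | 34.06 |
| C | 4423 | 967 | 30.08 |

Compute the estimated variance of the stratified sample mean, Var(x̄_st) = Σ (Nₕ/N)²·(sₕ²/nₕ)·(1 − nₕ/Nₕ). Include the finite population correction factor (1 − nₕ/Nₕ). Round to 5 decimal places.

0.59554

N = 10689; Wₕ = Nₕ/N.
batch A: (2611/10689)²·45.28²/337·(1 − 337/2611) = 0.31615941
batch B: (3655/10689)²·34.06²/709·(1 − 709/3655) = 0.15420165
batch C: (4423/10689)²·30.08²/967·(1 − 967/4423) = 0.12518310
Sum = 0.59554416 → 0.59554.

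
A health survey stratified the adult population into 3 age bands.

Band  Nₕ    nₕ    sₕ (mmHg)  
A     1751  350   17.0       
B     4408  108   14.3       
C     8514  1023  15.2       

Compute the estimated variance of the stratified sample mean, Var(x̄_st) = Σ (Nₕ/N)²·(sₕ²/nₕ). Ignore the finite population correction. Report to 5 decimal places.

0.25868

N = 14673; Wₕ = Nₕ/N.
band A: (1751/14673)²·17.0²/350 = 0.01175883
band B: (4408/14673)²·14.3²/108 = 0.17088095
band C: (8514/14673)²·15.2²/1023 = 0.07603981
Sum = 0.25867959 → 0.25868.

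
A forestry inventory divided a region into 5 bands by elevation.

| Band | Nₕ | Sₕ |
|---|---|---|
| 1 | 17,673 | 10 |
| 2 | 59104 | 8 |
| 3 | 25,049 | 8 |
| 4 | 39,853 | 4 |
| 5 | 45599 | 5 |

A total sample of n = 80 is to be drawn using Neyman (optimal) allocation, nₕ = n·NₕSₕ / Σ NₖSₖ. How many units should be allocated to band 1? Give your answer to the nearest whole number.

11

1: NₕSₕ = 17673·10 = 176730
2: NₕSₕ = 59104·8 = 472832
3: NₕSₕ = 25049·8 = 200392
4: NₕSₕ = 39853·4 = 159412
5: NₕSₕ = 45599·5 = 227995
Σ NₕSₕ = 1237361.
n_1 = 80·176730/1237361 = 11.426... → 11.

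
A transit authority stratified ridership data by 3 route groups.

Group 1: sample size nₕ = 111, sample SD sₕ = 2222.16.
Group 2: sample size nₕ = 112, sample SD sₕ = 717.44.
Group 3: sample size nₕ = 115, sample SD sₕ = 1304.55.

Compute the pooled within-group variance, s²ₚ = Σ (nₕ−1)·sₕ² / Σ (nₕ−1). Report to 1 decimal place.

1: (111−1)·2222.16² = 110·4937995.0656 = 543179457.216
2: (112−1)·717.44² = 111·514720.1536 = 57133937.0496
3: (115−1)·1304.55² = 114·1701850.7025 = 194010980.085
Numerator = 794324374.3506; denominator = Σ(nₕ−1) = 335.
s²ₚ = 794324374.3506/335 = 2371117.535... → 2371117.5.

2371117.5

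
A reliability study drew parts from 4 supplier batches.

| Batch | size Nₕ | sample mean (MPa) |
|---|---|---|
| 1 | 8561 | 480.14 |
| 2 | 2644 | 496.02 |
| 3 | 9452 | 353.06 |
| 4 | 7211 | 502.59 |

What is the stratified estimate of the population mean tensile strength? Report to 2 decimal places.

444.35

N = 8561 + 2644 + 9452 + 7211 = 27868.
Weight each subgroup mean by Nₕ/N and sum.
Σ Nₕx̄ₕ = 8561·480.14 + 2644·496.02 + 9452·353.06 + 7211·502.59 = 4110478.54 + 1311476.88 + 3337123.12 + 3624176.49 = 12383255.03.
Divide by N: 12383255.03 / 27868 = 444.3539... → 444.35.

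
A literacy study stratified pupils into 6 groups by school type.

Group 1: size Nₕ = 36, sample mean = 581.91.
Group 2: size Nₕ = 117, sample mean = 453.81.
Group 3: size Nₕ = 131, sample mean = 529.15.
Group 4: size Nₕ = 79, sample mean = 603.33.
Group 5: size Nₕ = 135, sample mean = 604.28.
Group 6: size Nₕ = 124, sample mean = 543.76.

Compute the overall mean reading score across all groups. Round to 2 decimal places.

N = 622; weights Wₕ = Nₕ/N = (0.0579, 0.1881, 0.2106, 0.1270, 0.2170, 0.1994).
x̄_st = Σ Wₕ·x̄ₕ = 0.0579·581.91 + 0.1881·453.81 + 0.2106·529.15 + 0.1270·603.33 + 0.2170·604.28 + 0.1994·543.76 ≈ 546.6725...
→ 546.67.

546.67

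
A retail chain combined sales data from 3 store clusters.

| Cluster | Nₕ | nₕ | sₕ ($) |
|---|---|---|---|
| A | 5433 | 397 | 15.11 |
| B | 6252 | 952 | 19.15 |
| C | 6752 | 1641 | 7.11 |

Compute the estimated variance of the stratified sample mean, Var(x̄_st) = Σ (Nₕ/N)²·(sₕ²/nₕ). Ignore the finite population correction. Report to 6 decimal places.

0.098366

N = 18437; Wₕ = Nₕ/N.
cluster A: (5433/18437)²·15.11²/397 = 0.049938710
cluster B: (6252/18437)²·19.15²/952 = 0.044295340
cluster C: (6752/18437)²·7.11²/1641 = 0.004131569
Sum = 0.098365618 → 0.098366.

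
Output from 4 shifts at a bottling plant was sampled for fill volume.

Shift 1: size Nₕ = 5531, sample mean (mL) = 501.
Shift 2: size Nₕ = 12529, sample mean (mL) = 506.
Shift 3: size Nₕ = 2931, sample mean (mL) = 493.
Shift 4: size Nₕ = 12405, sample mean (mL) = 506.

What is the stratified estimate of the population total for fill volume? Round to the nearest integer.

Population total = Σ Nₕ·x̄ₕ (each stratum's size times its mean).
5531·501 + 12529·506 + 2931·493 + 12405·506 = 2771031 + 6339674 + 1444983 + 6276930 = 16832618.

16832618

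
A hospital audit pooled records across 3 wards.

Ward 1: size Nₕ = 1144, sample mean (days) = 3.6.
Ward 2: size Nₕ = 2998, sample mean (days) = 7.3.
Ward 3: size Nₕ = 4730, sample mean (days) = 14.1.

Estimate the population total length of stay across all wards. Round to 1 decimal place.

92696.8

Population total = Σ Nₕ·x̄ₕ (each stratum's size times its mean).
1144·3.6 + 2998·7.3 + 4730·14.1 = 4118.4 + 21885.4 + 66693 = 92696.8.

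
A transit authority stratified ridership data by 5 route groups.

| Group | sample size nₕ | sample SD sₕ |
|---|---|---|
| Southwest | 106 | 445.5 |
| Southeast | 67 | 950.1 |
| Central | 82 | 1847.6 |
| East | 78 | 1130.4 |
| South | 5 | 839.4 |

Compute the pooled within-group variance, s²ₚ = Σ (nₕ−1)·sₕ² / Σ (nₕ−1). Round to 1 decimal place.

Degrees of freedom: 105 + 66 + 81 + 77 + 4 = 333.
Σ(nₕ−1)sₕ² = 105·198470.25 + 66·902690.01 + 81·3413625.76 + 77·1277804.16 + 4·704592.36 = 458129893.23.
s²ₚ = 458129893.23 / 333 = 1375765.445... → 1375765.4.

1375765.4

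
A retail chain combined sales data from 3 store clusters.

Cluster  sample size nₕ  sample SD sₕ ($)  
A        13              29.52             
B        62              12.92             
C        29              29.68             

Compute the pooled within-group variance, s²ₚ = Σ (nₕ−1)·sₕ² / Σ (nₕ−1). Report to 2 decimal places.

448.56

Degrees of freedom: 12 + 61 + 28 = 101.
Σ(nₕ−1)sₕ² = 12·871.4304 + 61·166.9264 + 28·880.9024 = 45304.9424.
s²ₚ = 45304.9424 / 101 = 448.5638... → 448.56.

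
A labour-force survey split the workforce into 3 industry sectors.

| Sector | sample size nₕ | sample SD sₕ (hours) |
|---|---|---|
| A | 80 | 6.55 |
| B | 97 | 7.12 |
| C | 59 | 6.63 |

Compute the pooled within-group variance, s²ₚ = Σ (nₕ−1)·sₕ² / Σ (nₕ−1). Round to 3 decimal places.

Degrees of freedom: 79 + 96 + 58 = 233.
Σ(nₕ−1)sₕ² = 79·42.9025 + 96·50.6944 + 58·43.9569 = 10805.4601.
s²ₚ = 10805.4601 / 233 = 46.37537... → 46.375.

46.375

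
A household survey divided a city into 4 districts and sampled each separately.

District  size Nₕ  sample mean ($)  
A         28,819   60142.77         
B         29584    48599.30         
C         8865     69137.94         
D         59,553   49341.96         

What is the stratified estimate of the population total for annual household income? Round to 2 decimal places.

Estimate total by summing Nₕ·x̄ₕ over strata.
28819·60142.77 + 29584·48599.30 + 8865·69137.94 + 59553·49341.96 = 1733254488.63 + 1437761691.2 + 612907838.1 + 2938461743.88 = 6722385761.81.

6722385761.81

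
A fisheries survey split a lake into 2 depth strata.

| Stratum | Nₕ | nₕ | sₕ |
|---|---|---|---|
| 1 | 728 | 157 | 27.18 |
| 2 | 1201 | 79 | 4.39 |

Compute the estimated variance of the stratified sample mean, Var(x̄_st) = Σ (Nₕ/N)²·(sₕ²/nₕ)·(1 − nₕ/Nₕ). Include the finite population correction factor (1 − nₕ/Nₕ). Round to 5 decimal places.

0.61400

N = 1929. Term for each stratum: Wₕ²sₕ²/nₕ·(1−nₕ/Nₕ).
Var(x̄_st) = 0.52565680 + 0.08834325 = 0.61400004 → 0.61400.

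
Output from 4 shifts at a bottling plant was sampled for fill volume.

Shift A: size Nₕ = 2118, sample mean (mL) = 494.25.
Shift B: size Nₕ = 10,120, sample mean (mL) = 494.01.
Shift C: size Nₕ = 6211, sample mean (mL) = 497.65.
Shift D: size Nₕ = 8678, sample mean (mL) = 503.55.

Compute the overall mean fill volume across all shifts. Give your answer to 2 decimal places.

497.91

x̄_st = (Σ Nₕx̄ₕ) / (Σ Nₕ) = (2118·494.25 + 10120·494.01 + 6211·497.65 + 8678·503.55) / 27127
= 13506913.75 / 27127 = 497.9140... → 497.91.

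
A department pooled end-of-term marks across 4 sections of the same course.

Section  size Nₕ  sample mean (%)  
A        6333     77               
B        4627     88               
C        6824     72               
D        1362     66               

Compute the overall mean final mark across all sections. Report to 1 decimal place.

x̄_st = (Σ Nₕx̄ₕ) / (Σ Nₕ) = (6333·77 + 4627·88 + 6824·72 + 1362·66) / 19146
= 1476037 / 19146 = 77.094... → 77.1.

77.1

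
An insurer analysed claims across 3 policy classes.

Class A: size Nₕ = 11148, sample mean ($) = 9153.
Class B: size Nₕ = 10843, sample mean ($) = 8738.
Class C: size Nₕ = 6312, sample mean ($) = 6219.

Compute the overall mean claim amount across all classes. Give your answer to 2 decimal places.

x̄_st = (Σ Nₕx̄ₕ) / (Σ Nₕ) = (11148·9153 + 10843·8738 + 6312·6219) / 28303
= 236038106 / 28303 = 8339.6851... → 8339.69.

8339.69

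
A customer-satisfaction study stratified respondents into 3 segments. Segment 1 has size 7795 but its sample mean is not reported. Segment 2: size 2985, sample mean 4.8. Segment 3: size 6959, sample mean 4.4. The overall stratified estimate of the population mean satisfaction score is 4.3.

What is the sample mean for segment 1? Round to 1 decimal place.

4.0

Σ Nₕx̄ₕ = N·μ, so 7795·x̄_1 = 17739·4.3 − (2985·4.8 + 6959·4.4).
= 76277.7 − 44947.6 = 31330.1.
x̄_1 = 31330.1 / 7795 = 4.019... → 4.0.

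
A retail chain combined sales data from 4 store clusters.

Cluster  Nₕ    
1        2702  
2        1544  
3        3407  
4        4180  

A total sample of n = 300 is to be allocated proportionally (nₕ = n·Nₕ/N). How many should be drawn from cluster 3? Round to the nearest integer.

86

N = 2702 + 1544 + 3407 + 4180 = 11833.
n_3 = 300·3407/11833 = 86.377... → 86.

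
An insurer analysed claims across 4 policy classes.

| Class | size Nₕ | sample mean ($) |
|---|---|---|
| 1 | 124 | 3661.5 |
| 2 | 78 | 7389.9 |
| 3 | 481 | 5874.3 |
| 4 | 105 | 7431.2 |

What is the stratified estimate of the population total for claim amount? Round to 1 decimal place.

1: 124·3661.5 = 454026
2: 78·7389.9 = 576412.2
3: 481·5874.3 = 2825538.3
4: 105·7431.2 = 780276
τ̂ = Σ Nₕx̄ₕ = 4636252.5.

4636252.5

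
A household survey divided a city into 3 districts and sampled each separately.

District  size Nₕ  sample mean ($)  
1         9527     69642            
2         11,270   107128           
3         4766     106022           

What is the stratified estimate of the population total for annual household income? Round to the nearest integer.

2376112746

1: 9527·69642 = 663479334
2: 11270·107128 = 1207332560
3: 4766·106022 = 505300852
τ̂ = Σ Nₕx̄ₕ = 2376112746.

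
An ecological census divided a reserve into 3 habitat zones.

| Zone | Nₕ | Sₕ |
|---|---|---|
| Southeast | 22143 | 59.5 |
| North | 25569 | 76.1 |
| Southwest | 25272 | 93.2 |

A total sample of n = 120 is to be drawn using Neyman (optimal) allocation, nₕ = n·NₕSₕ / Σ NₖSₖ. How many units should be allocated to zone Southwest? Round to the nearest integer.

50

Σ NₕSₕ = 22143·59.5 + 25569·76.1 + 25272·93.2 = 5618659.8.
Share for Southwest: 2355350.4/5618659.8 = 0.41920.
n_Southwest = 120 × 0.41920 = 50.304... → 50.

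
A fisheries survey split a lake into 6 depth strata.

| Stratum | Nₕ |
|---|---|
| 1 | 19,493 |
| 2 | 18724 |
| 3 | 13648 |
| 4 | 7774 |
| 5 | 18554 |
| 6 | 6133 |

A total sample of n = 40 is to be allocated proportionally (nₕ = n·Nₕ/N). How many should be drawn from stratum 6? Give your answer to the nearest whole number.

3

Share of stratum 6 = 6133/84326 = 0.07273.
Allocate 40 × 0.07273 = 2.909... → 3.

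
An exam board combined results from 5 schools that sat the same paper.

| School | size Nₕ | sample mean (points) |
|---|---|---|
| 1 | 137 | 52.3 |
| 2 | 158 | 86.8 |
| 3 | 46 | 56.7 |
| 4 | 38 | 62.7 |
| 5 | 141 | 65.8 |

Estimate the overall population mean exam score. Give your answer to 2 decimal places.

x̄_st = (Σ Nₕx̄ₕ) / (Σ Nₕ) = (137·52.3 + 158·86.8 + 46·56.7 + 38·62.7 + 141·65.8) / 520
= 35148.1 / 520 = 67.5925 → 67.59.

67.59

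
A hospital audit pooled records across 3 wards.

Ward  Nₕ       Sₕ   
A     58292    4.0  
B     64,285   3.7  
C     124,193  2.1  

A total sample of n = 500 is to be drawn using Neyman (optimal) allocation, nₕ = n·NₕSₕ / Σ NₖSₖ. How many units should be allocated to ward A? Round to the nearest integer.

Σ NₕSₕ = 58292·4.0 + 64285·3.7 + 124193·2.1 = 731827.8.
Share for A: 233168/731827.8 = 0.31861.
n_A = 500 × 0.31861 = 159.305... → 159.

159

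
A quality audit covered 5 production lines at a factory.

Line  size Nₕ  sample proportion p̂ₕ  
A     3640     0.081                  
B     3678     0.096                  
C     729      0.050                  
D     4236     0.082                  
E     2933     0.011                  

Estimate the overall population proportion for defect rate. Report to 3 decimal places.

0.070

N = 3640 + 3678 + 729 + 4236 + 2933 = 15216.
Overall proportion = Σ (Nₕ/N)·p̂ₕ.
Σ Nₕp̂ₕ = 294.84 + 353.088 + 36.45 + 347.352 + 32.263 = 1063.993.
1063.993 / 15216 = 0.06993... → 0.070.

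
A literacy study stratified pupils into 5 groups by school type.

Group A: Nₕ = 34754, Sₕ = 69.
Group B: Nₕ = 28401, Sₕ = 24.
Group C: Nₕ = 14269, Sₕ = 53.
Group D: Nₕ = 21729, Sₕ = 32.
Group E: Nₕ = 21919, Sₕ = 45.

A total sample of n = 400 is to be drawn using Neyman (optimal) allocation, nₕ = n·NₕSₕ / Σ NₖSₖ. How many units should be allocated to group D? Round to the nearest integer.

50

A: NₕSₕ = 34754·69 = 2398026
B: NₕSₕ = 28401·24 = 681624
C: NₕSₕ = 14269·53 = 756257
D: NₕSₕ = 21729·32 = 695328
E: NₕSₕ = 21919·45 = 986355
Σ NₕSₕ = 5517590.
n_D = 400·695328/5517590 = 50.408... → 50.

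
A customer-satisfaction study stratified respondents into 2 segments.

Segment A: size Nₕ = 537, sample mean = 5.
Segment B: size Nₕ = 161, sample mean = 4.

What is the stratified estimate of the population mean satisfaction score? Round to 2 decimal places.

x̄_st = (Σ Nₕx̄ₕ) / (Σ Nₕ) = (537·5 + 161·4) / 698
= 3329 / 698 = 4.7693... → 4.77.

4.77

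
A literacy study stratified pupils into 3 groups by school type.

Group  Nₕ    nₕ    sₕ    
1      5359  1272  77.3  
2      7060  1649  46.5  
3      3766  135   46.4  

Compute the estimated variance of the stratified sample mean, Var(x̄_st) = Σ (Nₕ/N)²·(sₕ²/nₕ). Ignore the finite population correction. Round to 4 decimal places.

1.6280

N = 16185. Term for each stratum: Wₕ²sₕ²/nₕ.
Var(x̄_st) = 0.5150080 + 0.2494993 + 0.8634504 = 1.6279577 → 1.6280.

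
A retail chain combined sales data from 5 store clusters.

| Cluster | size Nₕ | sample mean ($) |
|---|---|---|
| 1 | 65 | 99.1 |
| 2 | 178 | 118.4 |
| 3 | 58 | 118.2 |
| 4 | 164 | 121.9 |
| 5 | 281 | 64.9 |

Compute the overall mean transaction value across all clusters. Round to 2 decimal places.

97.32

N = 746; weights Wₕ = Nₕ/N = (0.0871, 0.2386, 0.0777, 0.2198, 0.3767).
x̄_st = Σ Wₕ·x̄ₕ = 0.0871·99.1 + 0.2386·118.4 + 0.0777·118.2 + 0.2198·121.9 + 0.3767·64.9 ≈ 97.3201...
→ 97.32.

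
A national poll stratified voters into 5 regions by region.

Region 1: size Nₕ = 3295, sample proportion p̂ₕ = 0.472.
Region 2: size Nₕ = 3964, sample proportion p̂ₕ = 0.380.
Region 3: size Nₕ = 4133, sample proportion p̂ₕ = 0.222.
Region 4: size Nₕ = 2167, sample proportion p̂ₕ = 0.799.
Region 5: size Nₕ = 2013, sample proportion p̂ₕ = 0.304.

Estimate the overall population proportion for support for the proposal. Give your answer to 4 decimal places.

N = 3295 + 3964 + 4133 + 2167 + 2013 = 15572.
Overall proportion = Σ (Nₕ/N)·p̂ₕ.
Σ Nₕp̂ₕ = 1555.24 + 1506.32 + 917.526 + 1731.433 + 611.952 = 6322.471.
6322.471 / 15572 = 0.406015... → 0.4060.

0.4060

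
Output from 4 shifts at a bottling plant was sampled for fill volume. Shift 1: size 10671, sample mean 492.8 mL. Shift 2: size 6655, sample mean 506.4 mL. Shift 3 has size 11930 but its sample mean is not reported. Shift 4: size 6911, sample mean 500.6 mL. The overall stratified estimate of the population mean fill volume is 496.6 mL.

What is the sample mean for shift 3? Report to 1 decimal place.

492.2

Σ Nₕx̄ₕ = N·μ, so 11930·x̄_3 = 36167·496.6 − (10671·492.8 + 6655·506.4 + 6911·500.6).
= 17960532.2 − 12088407.4 = 5872124.8.
x̄_3 = 5872124.8 / 11930 = 492.215... → 492.2.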